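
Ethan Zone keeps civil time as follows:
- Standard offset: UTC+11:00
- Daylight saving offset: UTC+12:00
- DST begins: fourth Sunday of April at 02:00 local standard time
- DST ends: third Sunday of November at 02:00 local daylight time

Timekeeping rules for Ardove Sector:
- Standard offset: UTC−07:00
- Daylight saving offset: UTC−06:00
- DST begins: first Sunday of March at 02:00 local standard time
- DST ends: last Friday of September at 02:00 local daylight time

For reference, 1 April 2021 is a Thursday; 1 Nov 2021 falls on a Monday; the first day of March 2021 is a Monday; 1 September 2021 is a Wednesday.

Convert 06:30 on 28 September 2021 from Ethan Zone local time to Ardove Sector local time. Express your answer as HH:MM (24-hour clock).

11:30

1 April 2021 is a Thursday, so the first Sunday is April 4 and the fourth is April 25.
1 November 2021 is a Monday, so the first Sunday is November 7 and the third is November 21.
Daylight saving runs 25 April – 21 November; 28 September 2021 is inside that window, so Ethan Zone is at UTC+12:00.
06:30 Ethan Zone − 12h = 18:30 UTC (rolling into the previous day, 27 September 2021).
1 March 2021 is a Monday, so the first Sunday is March 7.
1 September 2021 is a Wednesday, so Fridays fall on 3, 10, 17, 24; the last is September 24.
At the standard offset (UTC−07:00), 18:30 UTC − 7h = 11:30 Ardove Sector standard time.
Daylight saving runs 7 March – 24 September; the standard-time date in Ardove Sector, 27 September 2021, is outside that window, so Ardove Sector is on standard time at UTC−07:00.
18:30 UTC − 7h = 11:30 Ardove Sector.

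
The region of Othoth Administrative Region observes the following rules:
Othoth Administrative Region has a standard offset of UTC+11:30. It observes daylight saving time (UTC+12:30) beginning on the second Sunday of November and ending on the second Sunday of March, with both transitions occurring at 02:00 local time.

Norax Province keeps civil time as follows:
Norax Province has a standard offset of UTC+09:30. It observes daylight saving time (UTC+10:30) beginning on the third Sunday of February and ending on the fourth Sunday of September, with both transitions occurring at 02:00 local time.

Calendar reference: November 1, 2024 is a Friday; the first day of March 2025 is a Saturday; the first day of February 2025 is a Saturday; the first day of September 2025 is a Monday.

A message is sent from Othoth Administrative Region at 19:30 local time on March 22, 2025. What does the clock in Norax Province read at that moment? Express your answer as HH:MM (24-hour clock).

18:30

1 November 2024 is a Friday, so the first Sunday is November 3 and the second is November 10.
1 March 2025 is a Saturday, so the first Sunday is March 2 and the second is March 9.
March 22, 2025 is outside the daylight-saving period (10 November 2024 – 9 March 2025), so Othoth Administrative Region is on standard time, UTC+11:30.
19:30 Othoth Administrative Region − 11h30m = 08:00 UTC.
1 February 2025 is a Saturday, so the first Sunday is February 2 and the third is February 16.
1 September 2025 is a Monday, so the first Sunday is September 7 and the fourth is September 28.
At the standard offset (UTC+09:30), 08:00 UTC + 9h30m = 17:30 Norax Province standard time.
The standard-time date in Norax Province, March 22, 2025, falls between 16 February and 28 September, so daylight saving is in effect and Norax Province is at UTC+10:30.
08:00 UTC + 10h30m = 18:30 Norax Province.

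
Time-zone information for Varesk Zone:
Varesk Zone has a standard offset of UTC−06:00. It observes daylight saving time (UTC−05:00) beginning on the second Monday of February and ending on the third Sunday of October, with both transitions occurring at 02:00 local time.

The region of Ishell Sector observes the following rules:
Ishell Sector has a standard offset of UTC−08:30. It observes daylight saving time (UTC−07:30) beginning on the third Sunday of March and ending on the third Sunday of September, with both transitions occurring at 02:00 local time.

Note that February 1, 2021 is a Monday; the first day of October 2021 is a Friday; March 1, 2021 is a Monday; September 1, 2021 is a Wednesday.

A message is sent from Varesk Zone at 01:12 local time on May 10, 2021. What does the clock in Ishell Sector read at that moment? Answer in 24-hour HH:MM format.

22:42

1 February 2021 is a Monday, so the first Monday is February 1 and the second is February 8.
1 October 2021 is a Friday, so the first Sunday is October 3 and the third is October 17.
May 10, 2021 lies within the daylight-saving period (8 February – 17 October), so Varesk Zone is on daylight time, UTC−05:00.
01:12 Varesk Zone + 5h = 06:12 UTC.
1 March 2021 is a Monday, so the first Sunday is March 7 and the third is March 21.
1 September 2021 is a Wednesday, so the first Sunday is September 5 and the third is September 19.
At the standard offset (UTC−08:30), 06:12 UTC − 8h30m = 21:42 Ishell Sector standard time (rolling into the previous day, 9 May 2021).
The standard-time date in Ishell Sector, May 9, 2021, falls between 21 March and 19 September, so daylight saving is in effect and Ishell Sector is at UTC−07:30.
06:12 UTC − 7h30m = 22:42 Ishell Sector (rolling into the previous day, 9 May 2021).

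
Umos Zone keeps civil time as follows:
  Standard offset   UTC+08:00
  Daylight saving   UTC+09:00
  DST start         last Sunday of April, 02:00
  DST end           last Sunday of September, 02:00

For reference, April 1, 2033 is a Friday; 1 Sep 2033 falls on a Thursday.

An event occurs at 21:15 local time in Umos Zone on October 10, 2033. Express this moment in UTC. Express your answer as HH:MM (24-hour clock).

1 April 2033 is a Friday, so Sundays fall on 3, 10, 17, 24; the last is April 24.
1 September 2033 is a Thursday, so Sundays fall on 4, 11, 18, 25; the last is September 25.
October 10, 2033 is outside the daylight-saving period (24 April – 25 September), so Umos Zone is on standard time, UTC+08:00.
21:15 local − 8h = 13:15 UTC.

13:15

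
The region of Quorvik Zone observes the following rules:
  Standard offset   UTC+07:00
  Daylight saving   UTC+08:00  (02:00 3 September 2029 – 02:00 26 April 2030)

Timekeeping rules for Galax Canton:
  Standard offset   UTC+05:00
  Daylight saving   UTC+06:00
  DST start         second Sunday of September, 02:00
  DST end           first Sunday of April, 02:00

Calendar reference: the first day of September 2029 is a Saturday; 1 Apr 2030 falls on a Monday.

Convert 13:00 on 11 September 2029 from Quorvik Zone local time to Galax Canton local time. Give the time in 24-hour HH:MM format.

11:00

Daylight saving runs 3 September 2029 – 26 April 2030; 11 September 2029 is inside that window, so Quorvik Zone is at UTC+08:00.
13:00 Quorvik Zone − 8h = 05:00 UTC.
1 September 2029 is a Saturday, so the first Sunday is September 2 and the second is September 9.
1 April 2030 is a Monday, so the first Sunday is April 7.
At the standard offset (UTC+05:00), 05:00 UTC + 5h = 10:00 Galax Canton standard time.
Daylight saving runs 9 September 2029 – 7 April 2030; the standard-time date in Galax Canton, 11 September 2029, is inside that window, so Galax Canton is at UTC+06:00.
05:00 UTC + 6h = 11:00 Galax Canton.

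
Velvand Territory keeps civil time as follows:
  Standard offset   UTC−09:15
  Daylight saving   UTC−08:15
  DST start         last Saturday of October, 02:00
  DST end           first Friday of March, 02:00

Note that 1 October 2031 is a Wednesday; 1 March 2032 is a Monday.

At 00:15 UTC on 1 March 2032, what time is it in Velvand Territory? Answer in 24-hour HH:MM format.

16:00

1 October 2031 is a Wednesday, so Saturdays fall on 4, 11, 18, 25; the last is October 25.
1 March 2032 is a Monday, so the first Friday is March 5.
At the standard offset (UTC−09:15), 00:15 UTC − 9h15m = 15:00 Velvand Territory standard time (rolling into the previous day, 29 February 2032).
The standard-time date in Velvand Territory, 29 February 2032, falls between 25 October 2031 and 5 March 2032, so daylight saving is in effect and Velvand Territory is at UTC−08:15.
00:15 UTC − 8h15m = 16:00 local (rolling into the previous day, 29 February 2032).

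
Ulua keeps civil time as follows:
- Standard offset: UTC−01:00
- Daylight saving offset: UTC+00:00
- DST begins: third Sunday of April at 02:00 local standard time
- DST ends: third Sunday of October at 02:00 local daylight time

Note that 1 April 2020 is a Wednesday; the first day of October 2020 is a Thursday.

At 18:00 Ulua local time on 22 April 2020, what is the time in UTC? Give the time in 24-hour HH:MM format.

18:00

1 April 2020 is a Wednesday, so the first Sunday is April 5 and the third is April 19.
1 October 2020 is a Thursday, so the first Sunday is October 4 and the third is October 18.
22 April 2020 falls between 19 April and 18 October, so daylight saving is in effect and Ulua is at UTC+00:00.
18:00 local − 0h = 18:00 UTC.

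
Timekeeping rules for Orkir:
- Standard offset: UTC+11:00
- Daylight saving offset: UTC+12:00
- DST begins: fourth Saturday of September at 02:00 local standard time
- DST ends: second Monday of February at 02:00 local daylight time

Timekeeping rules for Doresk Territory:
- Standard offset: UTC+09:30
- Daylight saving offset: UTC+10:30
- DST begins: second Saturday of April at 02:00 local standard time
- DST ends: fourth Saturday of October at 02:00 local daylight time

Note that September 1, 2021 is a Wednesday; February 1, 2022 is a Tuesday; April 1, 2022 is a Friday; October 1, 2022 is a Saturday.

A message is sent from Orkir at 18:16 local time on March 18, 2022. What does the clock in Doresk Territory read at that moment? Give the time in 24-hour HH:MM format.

1 September 2021 is a Wednesday, so the first Saturday is September 4 and the fourth is September 25.
1 February 2022 is a Tuesday, so the first Monday is February 7 and the second is February 14.
Daylight saving runs 25 September 2021 – 14 February 2022; March 18, 2022 is outside that window, so Orkir is on standard time at UTC+11:00.
18:16 Orkir − 11h = 07:16 UTC.
1 April 2022 is a Friday, so the first Saturday is April 2 and the second is April 9.
1 October 2022 is a Saturday, so the first Saturday is October 1 and the fourth is October 22.
At the standard offset (UTC+09:30), 07:16 UTC + 9h30m = 16:46 Doresk Territory standard time.
The standard-time date in Doresk Territory, March 18, 2022, does not fall between 9 April and 22 October, so daylight saving is not in effect and Doresk Territory is at UTC+09:30.
07:16 UTC + 9h30m = 16:46 Doresk Territory.

16:46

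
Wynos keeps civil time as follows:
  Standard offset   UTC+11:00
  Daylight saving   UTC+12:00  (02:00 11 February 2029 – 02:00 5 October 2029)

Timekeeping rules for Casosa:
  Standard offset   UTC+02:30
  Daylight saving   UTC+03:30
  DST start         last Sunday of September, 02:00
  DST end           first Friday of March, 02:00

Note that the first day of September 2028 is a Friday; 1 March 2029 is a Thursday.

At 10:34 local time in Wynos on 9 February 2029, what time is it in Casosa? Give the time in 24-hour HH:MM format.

9 February 2029 is outside the daylight-saving period (11 February – 5 October), so Wynos is on standard time, UTC+11:00.
10:34 Wynos − 11h = 23:34 UTC (rolling into the previous day, 8 February 2029).
1 September 2028 is a Friday, so Sundays fall on 3, 10, 17, 24; the last is September 24.
1 March 2029 is a Thursday, so the first Friday is March 2.
At the standard offset (UTC+02:30), 23:34 UTC + 2h30m = 02:04 Casosa standard time (rolling into the next day, 9 February 2029).
The standard-time date in Casosa, 9 February 2029, falls between 24 September 2028 and 2 March 2029, so daylight saving is in effect and Casosa is at UTC+03:30.
23:34 UTC + 3h30m = 03:04 Casosa (rolling into the next day, 9 February 2029).

03:04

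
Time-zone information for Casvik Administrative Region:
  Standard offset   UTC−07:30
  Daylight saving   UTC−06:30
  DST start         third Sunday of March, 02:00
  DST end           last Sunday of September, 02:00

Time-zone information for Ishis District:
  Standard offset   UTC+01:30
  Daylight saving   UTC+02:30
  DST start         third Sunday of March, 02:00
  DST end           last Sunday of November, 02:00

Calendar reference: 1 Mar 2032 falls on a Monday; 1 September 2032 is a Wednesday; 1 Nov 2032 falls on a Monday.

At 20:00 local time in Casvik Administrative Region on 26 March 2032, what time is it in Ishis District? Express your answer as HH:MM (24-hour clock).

05:00

1 March 2032 is a Monday, so the first Sunday is March 7 and the third is March 21.
1 September 2032 is a Wednesday, so Sundays fall on 5, 12, 19, 26; the last is September 26.
Daylight saving runs 21 March – 26 September; 26 March 2032 is inside that window, so Casvik Administrative Region is at UTC−06:30.
20:00 Casvik Administrative Region + 6h30m = 02:30 UTC (rolling into the next day, 27 March 2032).
1 March 2032 is a Monday, so the first Sunday is March 7 and the third is March 21.
1 November 2032 is a Monday, so Sundays fall on 7, 14, 21, 28; the last is November 28.
At the standard offset (UTC+01:30), 02:30 UTC + 1h30m = 04:00 Ishis District standard time.
The standard-time date in Ishis District, 27 March 2032, falls between 21 March and 28 November, so daylight saving is in effect and Ishis District is at UTC+02:30.
02:30 UTC + 2h30m = 05:00 Ishis District.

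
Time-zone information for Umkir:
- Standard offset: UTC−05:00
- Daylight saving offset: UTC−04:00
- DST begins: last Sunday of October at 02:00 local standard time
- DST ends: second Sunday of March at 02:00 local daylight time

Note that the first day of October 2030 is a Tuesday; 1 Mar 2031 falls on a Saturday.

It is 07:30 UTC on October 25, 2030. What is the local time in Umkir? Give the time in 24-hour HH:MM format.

1 October 2030 is a Tuesday, so Sundays fall on 6, 13, 20, 27; the last is October 27.
1 March 2031 is a Saturday, so the first Sunday is March 2 and the second is March 9.
At the standard offset (UTC−05:00), 07:30 UTC − 5h = 02:30 Umkir standard time.
Daylight saving runs 27 October 2030 – 9 March 2031; the standard-time date in Umkir, October 25, 2030, is outside that window, so Umkir is on standard time at UTC−05:00.
07:30 UTC − 5h = 02:30 local.

02:30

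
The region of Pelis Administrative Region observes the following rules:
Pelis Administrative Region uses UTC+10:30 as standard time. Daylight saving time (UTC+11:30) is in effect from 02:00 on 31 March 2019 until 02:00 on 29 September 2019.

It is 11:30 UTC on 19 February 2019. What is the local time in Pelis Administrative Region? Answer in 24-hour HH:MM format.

22:00

At the standard offset (UTC+10:30), 11:30 UTC + 10h30m = 22:00 Pelis Administrative Region standard time.
The standard-time date in Pelis Administrative Region, 19 February 2019, does not fall between 31 March and 29 September, so daylight saving is not in effect and Pelis Administrative Region is at UTC+10:30.
11:30 UTC + 10h30m = 22:00 local.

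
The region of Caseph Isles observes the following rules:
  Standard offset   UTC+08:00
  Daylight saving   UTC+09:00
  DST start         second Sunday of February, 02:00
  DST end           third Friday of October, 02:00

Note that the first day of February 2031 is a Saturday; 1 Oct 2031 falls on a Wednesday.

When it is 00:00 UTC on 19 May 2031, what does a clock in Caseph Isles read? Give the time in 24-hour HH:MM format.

1 February 2031 is a Saturday, so the first Sunday is February 2 and the second is February 9.
1 October 2031 is a Wednesday, so the first Friday is October 3 and the third is October 17.
At the standard offset (UTC+08:00), 00:00 UTC + 8h = 08:00 Caseph Isles standard time.
The standard-time date in Caseph Isles, 19 May 2031, falls between 9 February and 17 October, so daylight saving is in effect and Caseph Isles is at UTC+09:00.
00:00 UTC + 9h = 09:00 local.

09:00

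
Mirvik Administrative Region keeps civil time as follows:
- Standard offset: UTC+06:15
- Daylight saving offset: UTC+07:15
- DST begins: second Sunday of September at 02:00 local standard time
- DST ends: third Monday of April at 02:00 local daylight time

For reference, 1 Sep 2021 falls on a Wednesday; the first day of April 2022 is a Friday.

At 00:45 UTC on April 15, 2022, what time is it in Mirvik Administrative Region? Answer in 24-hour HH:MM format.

08:00

1 September 2021 is a Wednesday, so the first Sunday is September 5 and the second is September 12.
1 April 2022 is a Friday, so the first Monday is April 4 and the third is April 18.
At the standard offset (UTC+06:15), 00:45 UTC + 6h15m = 07:00 Mirvik Administrative Region standard time.
Daylight saving runs 12 September 2021 – 18 April 2022; the standard-time date in Mirvik Administrative Region, April 15, 2022, is inside that window, so Mirvik Administrative Region is at UTC+07:15.
00:45 UTC + 7h15m = 08:00 local.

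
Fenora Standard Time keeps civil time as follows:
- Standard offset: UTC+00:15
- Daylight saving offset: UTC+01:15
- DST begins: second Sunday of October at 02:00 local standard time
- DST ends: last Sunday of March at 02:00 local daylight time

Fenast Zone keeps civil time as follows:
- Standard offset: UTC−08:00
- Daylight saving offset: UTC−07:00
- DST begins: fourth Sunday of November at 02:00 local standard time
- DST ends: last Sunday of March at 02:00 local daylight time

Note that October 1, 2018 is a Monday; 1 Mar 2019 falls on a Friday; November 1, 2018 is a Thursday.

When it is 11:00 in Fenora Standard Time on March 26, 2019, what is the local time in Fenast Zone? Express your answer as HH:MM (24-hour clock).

02:45

1 October 2018 is a Monday, so the first Sunday is October 7 and the second is October 14.
1 March 2019 is a Friday, so Sundays fall on 3, 10, 17, 24, 31; the last is March 31.
March 26, 2019 falls between 14 October 2018 and 31 March 2019, so daylight saving is in effect and Fenora Standard Time is at UTC+01:15.
11:00 Fenora Standard Time − 1h15m = 09:45 UTC.
1 November 2018 is a Thursday, so the first Sunday is November 4 and the fourth is November 25.
1 March 2019 is a Friday, so Sundays fall on 3, 10, 17, 24, 31; the last is March 31.
At the standard offset (UTC−08:00), 09:45 UTC − 8h = 01:45 Fenast Zone standard time.
The standard-time date in Fenast Zone, March 26, 2019, falls between 25 November 2018 and 31 March 2019, so daylight saving is in effect and Fenast Zone is at UTC−07:00.
09:45 UTC − 7h = 02:45 Fenast Zone.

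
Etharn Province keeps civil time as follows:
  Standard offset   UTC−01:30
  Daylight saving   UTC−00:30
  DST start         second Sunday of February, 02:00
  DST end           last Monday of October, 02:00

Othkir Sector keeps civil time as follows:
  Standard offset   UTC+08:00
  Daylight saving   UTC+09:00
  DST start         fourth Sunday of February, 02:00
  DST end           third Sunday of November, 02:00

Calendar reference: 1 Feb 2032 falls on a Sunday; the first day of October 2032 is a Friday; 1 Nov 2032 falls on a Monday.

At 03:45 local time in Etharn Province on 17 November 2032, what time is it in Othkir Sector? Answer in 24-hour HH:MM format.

1 February 2032 is a Sunday, so the first Sunday is February 1 and the second is February 8.
1 October 2032 is a Friday, so Mondays fall on 4, 11, 18, 25; the last is October 25.
17 November 2032 is outside the daylight-saving period (8 February – 25 October), so Etharn Province is on standard time, UTC−01:30.
03:45 Etharn Province + 1h30m = 05:15 UTC.
1 February 2032 is a Sunday, so the first Sunday is February 1 and the fourth is February 22.
1 November 2032 is a Monday, so the first Sunday is November 7 and the third is November 21.
At the standard offset (UTC+08:00), 05:15 UTC + 8h = 13:15 Othkir Sector standard time.
Daylight saving runs 22 February – 21 November; the standard-time date in Othkir Sector, 17 November 2032, is inside that window, so Othkir Sector is at UTC+09:00.
05:15 UTC + 9h = 14:15 Othkir Sector.

14:15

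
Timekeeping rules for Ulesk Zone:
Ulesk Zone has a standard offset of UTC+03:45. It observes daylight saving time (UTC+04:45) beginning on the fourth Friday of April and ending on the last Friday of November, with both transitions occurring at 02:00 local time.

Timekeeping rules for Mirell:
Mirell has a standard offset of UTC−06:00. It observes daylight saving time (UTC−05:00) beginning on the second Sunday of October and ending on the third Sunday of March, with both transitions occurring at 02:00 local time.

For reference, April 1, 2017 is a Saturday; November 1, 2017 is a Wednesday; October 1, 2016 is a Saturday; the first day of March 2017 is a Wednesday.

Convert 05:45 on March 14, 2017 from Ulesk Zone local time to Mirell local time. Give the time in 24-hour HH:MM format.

21:00

1 April 2017 is a Saturday, so the first Friday is April 7 and the fourth is April 28.
1 November 2017 is a Wednesday, so Fridays fall on 3, 10, 17, 24; the last is November 24.
March 14, 2017 does not fall between 28 April and 24 November, so daylight saving is not in effect and Ulesk Zone is at UTC+03:45.
05:45 Ulesk Zone − 3h45m = 02:00 UTC.
1 October 2016 is a Saturday, so the first Sunday is October 2 and the second is October 9.
1 March 2017 is a Wednesday, so the first Sunday is March 5 and the third is March 19.
At the standard offset (UTC−06:00), 02:00 UTC − 6h = 20:00 Mirell standard time (rolling into the previous day, 13 March 2017).
The standard-time date in Mirell, March 13, 2017, lies within the daylight-saving period (9 October 2016 – 19 March 2017), so Mirell is on daylight time, UTC−05:00.
02:00 UTC − 5h = 21:00 Mirell (rolling into the previous day, 13 March 2017).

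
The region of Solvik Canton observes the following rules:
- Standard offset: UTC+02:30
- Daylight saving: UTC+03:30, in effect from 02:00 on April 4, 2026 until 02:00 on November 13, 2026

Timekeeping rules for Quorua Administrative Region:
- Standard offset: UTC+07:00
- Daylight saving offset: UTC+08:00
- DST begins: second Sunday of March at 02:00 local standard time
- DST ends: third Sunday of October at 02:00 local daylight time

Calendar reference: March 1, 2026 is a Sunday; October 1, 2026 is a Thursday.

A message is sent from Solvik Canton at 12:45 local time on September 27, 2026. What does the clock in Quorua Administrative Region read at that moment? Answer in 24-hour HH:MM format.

September 27, 2026 lies within the daylight-saving period (4 April – 13 November), so Solvik Canton is on daylight time, UTC+03:30.
12:45 Solvik Canton − 3h30m = 09:15 UTC.
1 March 2026 is a Sunday, so the first Sunday is March 1 and the second is March 8.
1 October 2026 is a Thursday, so the first Sunday is October 4 and the third is October 18.
At the standard offset (UTC+07:00), 09:15 UTC + 7h = 16:15 Quorua Administrative Region standard time.
The standard-time date in Quorua Administrative Region, September 27, 2026, falls between 8 March and 18 October, so daylight saving is in effect and Quorua Administrative Region is at UTC+08:00.
09:15 UTC + 8h = 17:15 Quorua Administrative Region.

17:15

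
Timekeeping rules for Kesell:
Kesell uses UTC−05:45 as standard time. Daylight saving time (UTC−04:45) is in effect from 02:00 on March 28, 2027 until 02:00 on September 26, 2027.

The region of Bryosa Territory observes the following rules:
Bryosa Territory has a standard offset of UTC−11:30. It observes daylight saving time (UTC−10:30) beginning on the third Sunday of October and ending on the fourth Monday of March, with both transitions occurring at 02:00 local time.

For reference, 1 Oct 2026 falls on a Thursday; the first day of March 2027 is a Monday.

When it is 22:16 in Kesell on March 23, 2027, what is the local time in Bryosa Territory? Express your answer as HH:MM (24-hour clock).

March 23, 2027 does not fall between 28 March and 26 September, so daylight saving is not in effect and Kesell is at UTC−05:45.
22:16 Kesell + 5h45m = 04:01 UTC (rolling into the next day, 24 March 2027).
1 October 2026 is a Thursday, so the first Sunday is October 4 and the third is October 18.
1 March 2027 is a Monday, so the first Monday is March 1 and the fourth is March 22.
At the standard offset (UTC−11:30), 04:01 UTC − 11h30m = 16:31 Bryosa Territory standard time (rolling into the previous day, 23 March 2027).
Daylight saving runs 18 October 2026 – 22 March 2027; the standard-time date in Bryosa Territory, March 23, 2027, is outside that window, so Bryosa Territory is on standard time at UTC−11:30.
04:01 UTC − 11h30m = 16:31 Bryosa Territory (rolling into the previous day, 23 March 2027).

16:31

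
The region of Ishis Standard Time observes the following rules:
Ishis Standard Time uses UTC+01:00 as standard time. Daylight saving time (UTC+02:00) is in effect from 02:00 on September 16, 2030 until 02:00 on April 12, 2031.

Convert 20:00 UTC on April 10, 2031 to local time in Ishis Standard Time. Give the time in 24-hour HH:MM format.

At the standard offset (UTC+01:00), 20:00 UTC + 1h = 21:00 Ishis Standard Time standard time.
Daylight saving runs 16 September 2030 – 12 April 2031; the standard-time date in Ishis Standard Time, April 10, 2031, is inside that window, so Ishis Standard Time is at UTC+02:00.
20:00 UTC + 2h = 22:00 local.

22:00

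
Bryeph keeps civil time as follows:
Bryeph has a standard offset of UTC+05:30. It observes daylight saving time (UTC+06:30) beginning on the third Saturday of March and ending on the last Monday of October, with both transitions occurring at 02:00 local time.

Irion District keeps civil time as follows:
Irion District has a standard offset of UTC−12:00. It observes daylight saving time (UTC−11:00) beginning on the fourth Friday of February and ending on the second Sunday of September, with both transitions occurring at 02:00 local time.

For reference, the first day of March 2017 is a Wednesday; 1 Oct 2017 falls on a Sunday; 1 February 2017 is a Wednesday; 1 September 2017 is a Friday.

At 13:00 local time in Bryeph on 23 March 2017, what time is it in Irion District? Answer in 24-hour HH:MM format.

1 March 2017 is a Wednesday, so the first Saturday is March 4 and the third is March 18.
1 October 2017 is a Sunday, so Mondays fall on 2, 9, 16, 23, 30; the last is October 30.
23 March 2017 falls between 18 March and 30 October, so daylight saving is in effect and Bryeph is at UTC+06:30.
13:00 Bryeph − 6h30m = 06:30 UTC.
1 February 2017 is a Wednesday, so the first Friday is February 3 and the fourth is February 24.
1 September 2017 is a Friday, so the first Sunday is September 3 and the second is September 10.
At the standard offset (UTC−12:00), 06:30 UTC − 12h = 18:30 Irion District standard time (rolling into the previous day, 22 March 2017).
The standard-time date in Irion District, 22 March 2017, falls between 24 February and 10 September, so daylight saving is in effect and Irion District is at UTC−11:00.
06:30 UTC − 11h = 19:30 Irion District (rolling into the previous day, 22 March 2017).

19:30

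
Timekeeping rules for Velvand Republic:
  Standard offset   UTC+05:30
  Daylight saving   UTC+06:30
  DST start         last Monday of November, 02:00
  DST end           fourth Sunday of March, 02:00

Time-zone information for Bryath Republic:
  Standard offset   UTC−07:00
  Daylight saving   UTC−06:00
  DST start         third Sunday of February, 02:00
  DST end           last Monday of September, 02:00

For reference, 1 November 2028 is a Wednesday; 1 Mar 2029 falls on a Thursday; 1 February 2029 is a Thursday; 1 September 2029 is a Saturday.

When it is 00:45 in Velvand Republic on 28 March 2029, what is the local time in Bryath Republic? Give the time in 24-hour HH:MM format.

13:15

1 November 2028 is a Wednesday, so Mondays fall on 6, 13, 20, 27; the last is November 27.
1 March 2029 is a Thursday, so the first Sunday is March 4 and the fourth is March 25.
Daylight saving runs 27 November 2028 – 25 March 2029; 28 March 2029 is outside that window, so Velvand Republic is on standard time at UTC+05:30.
00:45 Velvand Republic − 5h30m = 19:15 UTC (rolling into the previous day, 27 March 2029).
1 February 2029 is a Thursday, so the first Sunday is February 4 and the third is February 18.
1 September 2029 is a Saturday, so Mondays fall on 3, 10, 17, 24; the last is September 24.
At the standard offset (UTC−07:00), 19:15 UTC − 7h = 12:15 Bryath Republic standard time.
The standard-time date in Bryath Republic, 27 March 2029, lies within the daylight-saving period (18 February – 24 September), so Bryath Republic is on daylight time, UTC−06:00.
19:15 UTC − 6h = 13:15 Bryath Republic.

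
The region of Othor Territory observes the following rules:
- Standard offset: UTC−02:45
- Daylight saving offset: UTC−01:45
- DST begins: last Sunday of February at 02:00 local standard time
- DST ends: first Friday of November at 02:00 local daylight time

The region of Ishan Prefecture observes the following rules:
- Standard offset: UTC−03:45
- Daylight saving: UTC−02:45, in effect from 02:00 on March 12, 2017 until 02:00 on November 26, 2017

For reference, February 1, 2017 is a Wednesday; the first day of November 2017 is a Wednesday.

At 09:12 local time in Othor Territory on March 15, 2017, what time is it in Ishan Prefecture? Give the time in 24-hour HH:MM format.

1 February 2017 is a Wednesday, so Sundays fall on 5, 12, 19, 26; the last is February 26.
1 November 2017 is a Wednesday, so the first Friday is November 3.
Daylight saving runs 26 February – 3 November; March 15, 2017 is inside that window, so Othor Territory is at UTC−01:45.
09:12 Othor Territory + 1h45m = 10:57 UTC.
At the standard offset (UTC−03:45), 10:57 UTC − 3h45m = 07:12 Ishan Prefecture standard time.
Daylight saving runs 12 March – 26 November; the standard-time date in Ishan Prefecture, March 15, 2017, is inside that window, so Ishan Prefecture is at UTC−02:45.
10:57 UTC − 2h45m = 08:12 Ishan Prefecture.

08:12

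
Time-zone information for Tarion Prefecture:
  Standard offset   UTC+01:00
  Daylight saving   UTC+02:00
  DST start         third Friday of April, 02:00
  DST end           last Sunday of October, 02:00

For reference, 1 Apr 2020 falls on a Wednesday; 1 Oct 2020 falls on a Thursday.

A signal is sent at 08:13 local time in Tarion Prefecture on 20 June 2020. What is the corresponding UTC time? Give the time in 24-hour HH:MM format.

1 April 2020 is a Wednesday, so the first Friday is April 3 and the third is April 17.
1 October 2020 is a Thursday, so Sundays fall on 4, 11, 18, 25; the last is October 25.
Daylight saving runs 17 April – 25 October; 20 June 2020 is inside that window, so Tarion Prefecture is at UTC+02:00.
08:13 local − 2h = 06:13 UTC.

06:13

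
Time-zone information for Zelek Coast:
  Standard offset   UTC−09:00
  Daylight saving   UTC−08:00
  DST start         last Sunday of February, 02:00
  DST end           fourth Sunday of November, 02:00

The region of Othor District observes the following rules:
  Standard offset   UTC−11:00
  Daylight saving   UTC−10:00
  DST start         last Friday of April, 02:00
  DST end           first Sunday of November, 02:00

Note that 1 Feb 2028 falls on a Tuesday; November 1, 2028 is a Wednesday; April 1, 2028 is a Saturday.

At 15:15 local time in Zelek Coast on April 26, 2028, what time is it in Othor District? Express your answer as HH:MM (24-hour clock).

1 February 2028 is a Tuesday, so Sundays fall on 6, 13, 20, 27; the last is February 27.
1 November 2028 is a Wednesday, so the first Sunday is November 5 and the fourth is November 26.
April 26, 2028 falls between 27 February and 26 November, so daylight saving is in effect and Zelek Coast is at UTC−08:00.
15:15 Zelek Coast + 8h = 23:15 UTC.
1 April 2028 is a Saturday, so Fridays fall on 7, 14, 21, 28; the last is April 28.
1 November 2028 is a Wednesday, so the first Sunday is November 5.
At the standard offset (UTC−11:00), 23:15 UTC − 11h = 12:15 Othor District standard time.
The standard-time date in Othor District, April 26, 2028, does not fall between 28 April and 5 November, so daylight saving is not in effect and Othor District is at UTC−11:00.
23:15 UTC − 11h = 12:15 Othor District.

12:15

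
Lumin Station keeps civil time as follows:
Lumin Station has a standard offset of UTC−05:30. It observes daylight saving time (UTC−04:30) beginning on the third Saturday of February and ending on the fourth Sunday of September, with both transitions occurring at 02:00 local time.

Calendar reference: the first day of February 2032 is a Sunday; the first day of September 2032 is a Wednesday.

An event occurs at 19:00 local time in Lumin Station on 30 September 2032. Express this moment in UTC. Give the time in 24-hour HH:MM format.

1 February 2032 is a Sunday, so the first Saturday is February 7 and the third is February 21.
1 September 2032 is a Wednesday, so the first Sunday is September 5 and the fourth is September 26.
30 September 2032 does not fall between 21 February and 26 September, so daylight saving is not in effect and Lumin Station is at UTC−05:30.
19:00 local + 5h30m = 00:30 UTC (rolling into the next day, 1 October 2032).

00:30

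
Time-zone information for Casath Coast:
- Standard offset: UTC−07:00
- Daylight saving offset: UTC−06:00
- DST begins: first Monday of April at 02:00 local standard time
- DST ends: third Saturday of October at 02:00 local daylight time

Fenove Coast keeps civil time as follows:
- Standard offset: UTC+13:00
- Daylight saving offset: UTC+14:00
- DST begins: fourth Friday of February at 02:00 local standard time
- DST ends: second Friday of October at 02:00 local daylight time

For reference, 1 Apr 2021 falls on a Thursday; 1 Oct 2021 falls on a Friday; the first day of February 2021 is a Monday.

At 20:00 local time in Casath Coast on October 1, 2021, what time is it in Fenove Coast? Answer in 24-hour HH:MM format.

1 April 2021 is a Thursday, so the first Monday is April 5.
1 October 2021 is a Friday, so the first Saturday is October 2 and the third is October 16.
October 1, 2021 lies within the daylight-saving period (5 April – 16 October), so Casath Coast is on daylight time, UTC−06:00.
20:00 Casath Coast + 6h = 02:00 UTC (rolling into the next day, 2 October 2021).
1 February 2021 is a Monday, so the first Friday is February 5 and the fourth is February 26.
1 October 2021 is a Friday, so the first Friday is October 1 and the second is October 8.
At the standard offset (UTC+13:00), 02:00 UTC + 13h = 15:00 Fenove Coast standard time.
Daylight saving runs 26 February – 8 October; the standard-time date in Fenove Coast, October 2, 2021, is inside that window, so Fenove Coast is at UTC+14:00.
02:00 UTC + 14h = 16:00 Fenove Coast.

16:00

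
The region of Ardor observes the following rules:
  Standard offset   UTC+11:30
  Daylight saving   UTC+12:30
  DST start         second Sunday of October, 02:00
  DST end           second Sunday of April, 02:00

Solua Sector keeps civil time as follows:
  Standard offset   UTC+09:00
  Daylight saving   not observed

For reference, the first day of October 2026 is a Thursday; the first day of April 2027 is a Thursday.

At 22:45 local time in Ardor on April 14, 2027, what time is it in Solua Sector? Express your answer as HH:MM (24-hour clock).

1 October 2026 is a Thursday, so the first Sunday is October 4 and the second is October 11.
1 April 2027 is a Thursday, so the first Sunday is April 4 and the second is April 11.
April 14, 2027 is outside the daylight-saving period (11 October 2026 – 11 April 2027), so Ardor is on standard time, UTC+11:30.
22:45 Ardor − 11h30m = 11:15 UTC.
Solua Sector has no daylight saving, so its offset is UTC+09:00 year-round.
11:15 UTC + 9h = 20:15 Solua Sector.

20:15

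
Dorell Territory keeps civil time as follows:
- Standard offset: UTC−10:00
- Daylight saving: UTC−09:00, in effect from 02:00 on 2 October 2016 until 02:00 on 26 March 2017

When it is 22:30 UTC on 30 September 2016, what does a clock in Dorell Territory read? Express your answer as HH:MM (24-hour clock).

At the standard offset (UTC−10:00), 22:30 UTC − 10h = 12:30 Dorell Territory standard time.
The standard-time date in Dorell Territory, 30 September 2016, does not fall between 2 October 2016 and 26 March 2017, so daylight saving is not in effect and Dorell Territory is at UTC−10:00.
22:30 UTC − 10h = 12:30 local.

12:30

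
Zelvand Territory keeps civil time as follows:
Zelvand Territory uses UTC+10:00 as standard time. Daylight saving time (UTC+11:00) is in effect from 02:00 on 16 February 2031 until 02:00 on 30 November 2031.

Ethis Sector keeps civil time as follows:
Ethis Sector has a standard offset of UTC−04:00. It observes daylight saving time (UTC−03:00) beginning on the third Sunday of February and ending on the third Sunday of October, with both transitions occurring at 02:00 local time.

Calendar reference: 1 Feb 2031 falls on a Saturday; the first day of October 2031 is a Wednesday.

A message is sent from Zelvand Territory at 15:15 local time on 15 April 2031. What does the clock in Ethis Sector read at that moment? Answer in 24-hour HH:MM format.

15 April 2031 lies within the daylight-saving period (16 February – 30 November), so Zelvand Territory is on daylight time, UTC+11:00.
15:15 Zelvand Territory − 11h = 04:15 UTC.
1 February 2031 is a Saturday, so the first Sunday is February 2 and the third is February 16.
1 October 2031 is a Wednesday, so the first Sunday is October 5 and the third is October 19.
At the standard offset (UTC−04:00), 04:15 UTC − 4h = 00:15 Ethis Sector standard time.
The standard-time date in Ethis Sector, 15 April 2031, falls between 16 February and 19 October, so daylight saving is in effect and Ethis Sector is at UTC−03:00.
04:15 UTC − 3h = 01:15 Ethis Sector.

01:15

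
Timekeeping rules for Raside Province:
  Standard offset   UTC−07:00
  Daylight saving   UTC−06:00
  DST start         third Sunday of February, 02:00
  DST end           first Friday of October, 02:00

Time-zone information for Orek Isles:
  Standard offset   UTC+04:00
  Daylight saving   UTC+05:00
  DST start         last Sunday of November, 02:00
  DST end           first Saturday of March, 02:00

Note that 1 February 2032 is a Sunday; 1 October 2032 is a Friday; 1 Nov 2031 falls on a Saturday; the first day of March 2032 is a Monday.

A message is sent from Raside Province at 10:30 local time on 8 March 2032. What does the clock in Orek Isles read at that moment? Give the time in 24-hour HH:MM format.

20:30

1 February 2032 is a Sunday, so the first Sunday is February 1 and the third is February 15.
1 October 2032 is a Friday, so the first Friday is October 1.
8 March 2032 falls between 15 February and 1 October, so daylight saving is in effect and Raside Province is at UTC−06:00.
10:30 Raside Province + 6h = 16:30 UTC.
1 November 2031 is a Saturday, so Sundays fall on 2, 9, 16, 23, 30; the last is November 30.
1 March 2032 is a Monday, so the first Saturday is March 6.
At the standard offset (UTC+04:00), 16:30 UTC + 4h = 20:30 Orek Isles standard time.
The standard-time date in Orek Isles, 8 March 2032, is outside the daylight-saving period (30 November 2031 – 6 March 2032), so Orek Isles is on standard time, UTC+04:00.
16:30 UTC + 4h = 20:30 Orek Isles.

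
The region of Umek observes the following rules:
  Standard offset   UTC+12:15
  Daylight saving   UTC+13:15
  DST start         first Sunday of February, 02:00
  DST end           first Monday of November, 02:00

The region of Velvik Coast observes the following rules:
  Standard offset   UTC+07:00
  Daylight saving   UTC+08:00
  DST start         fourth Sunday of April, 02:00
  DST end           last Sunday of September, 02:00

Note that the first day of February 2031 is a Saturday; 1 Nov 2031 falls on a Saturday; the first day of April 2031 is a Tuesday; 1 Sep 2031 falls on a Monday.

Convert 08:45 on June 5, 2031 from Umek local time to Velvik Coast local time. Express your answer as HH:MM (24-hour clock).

1 February 2031 is a Saturday, so the first Sunday is February 2.
1 November 2031 is a Saturday, so the first Monday is November 3.
June 5, 2031 lies within the daylight-saving period (2 February – 3 November), so Umek is on daylight time, UTC+13:15.
08:45 Umek − 13h15m = 19:30 UTC (rolling into the previous day, 4 June 2031).
1 April 2031 is a Tuesday, so the first Sunday is April 6 and the fourth is April 27.
1 September 2031 is a Monday, so Sundays fall on 7, 14, 21, 28; the last is September 28.
At the standard offset (UTC+07:00), 19:30 UTC + 7h = 02:30 Velvik Coast standard time (rolling into the next day, 5 June 2031).
The standard-time date in Velvik Coast, June 5, 2031, falls between 27 April and 28 September, so daylight saving is in effect and Velvik Coast is at UTC+08:00.
19:30 UTC + 8h = 03:30 Velvik Coast (rolling into the next day, 5 June 2031).

03:30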